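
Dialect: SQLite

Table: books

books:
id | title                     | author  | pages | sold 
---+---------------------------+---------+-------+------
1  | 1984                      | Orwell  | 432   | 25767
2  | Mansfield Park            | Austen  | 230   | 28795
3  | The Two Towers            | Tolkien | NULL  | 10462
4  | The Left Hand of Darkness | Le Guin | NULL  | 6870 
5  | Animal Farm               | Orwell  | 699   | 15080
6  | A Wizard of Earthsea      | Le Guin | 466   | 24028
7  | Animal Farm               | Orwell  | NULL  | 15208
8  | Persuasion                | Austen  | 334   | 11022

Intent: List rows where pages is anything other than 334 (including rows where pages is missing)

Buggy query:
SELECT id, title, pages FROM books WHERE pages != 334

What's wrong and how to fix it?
Bug: 'pages != 334' is unknown when pages is NULL, so NULL rows are silently excluded

Fix: Add an explicit OR pages IS NULL to include the missing-value rows

Corrected query:
SELECT id, title, pages FROM books WHERE pages != 334 OR pages IS NULL

Result:
id | title                     | pages
---+---------------------------+------
1  | 1984                      | 432  
2  | Mansfield Park            | 230  
3  | The Two Towers            | NULL 
4  | The Left Hand of Darkness | NULL 
5  | Animal Farm               | 699  
6  | A Wizard of Earthsea      | 466  
7  | Animal Farm               | NULL 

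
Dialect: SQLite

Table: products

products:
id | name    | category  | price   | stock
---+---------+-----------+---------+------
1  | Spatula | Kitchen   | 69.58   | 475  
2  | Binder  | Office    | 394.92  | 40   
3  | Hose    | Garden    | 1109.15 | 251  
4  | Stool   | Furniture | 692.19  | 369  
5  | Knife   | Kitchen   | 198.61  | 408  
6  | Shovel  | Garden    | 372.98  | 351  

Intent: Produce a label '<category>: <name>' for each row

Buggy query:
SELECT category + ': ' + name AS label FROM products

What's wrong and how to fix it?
Bug: SQLite uses || for string concatenation; + coerces text to numbers (yielding 0)

Fix: Replace + with || to concatenate text

Corrected query:
SELECT category || ': ' || name AS label FROM products

Result:
label           
----------------
Kitchen: Spatula
Office: Binder  
Garden: Hose    
Furniture: Stool
Kitchen: Knife  
Garden: Shovel  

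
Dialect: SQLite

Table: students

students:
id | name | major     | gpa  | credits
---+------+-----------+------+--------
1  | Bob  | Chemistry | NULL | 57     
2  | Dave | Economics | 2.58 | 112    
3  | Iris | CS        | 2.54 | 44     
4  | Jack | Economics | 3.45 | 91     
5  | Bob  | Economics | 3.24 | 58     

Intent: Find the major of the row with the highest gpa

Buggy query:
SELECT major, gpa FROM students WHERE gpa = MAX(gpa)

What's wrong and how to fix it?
Bug: WHERE is evaluated per row; an aggregate over the whole table isn't defined there

Fix: Wrap MAX in a scalar subquery so WHERE compares against a single value

Corrected query:
SELECT major, gpa FROM students WHERE gpa = (SELECT MAX(gpa) FROM students)

Result:
major     | gpa 
----------+-----
Economics | 3.45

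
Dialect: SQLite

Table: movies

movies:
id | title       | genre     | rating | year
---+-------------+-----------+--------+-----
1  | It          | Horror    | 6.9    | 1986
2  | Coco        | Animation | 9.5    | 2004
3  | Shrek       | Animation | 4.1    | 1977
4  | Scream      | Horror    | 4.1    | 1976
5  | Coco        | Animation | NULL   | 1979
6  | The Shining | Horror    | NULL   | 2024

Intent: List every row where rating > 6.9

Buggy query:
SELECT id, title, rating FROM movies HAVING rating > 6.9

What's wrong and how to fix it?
Bug: HAVING filters the output of aggregation, but this query has no GROUP BY and no aggregate functions, so SQLite rejects it (HAVING clause on a non-aggregate query); the condition here is per row

Fix: Replace HAVING with WHERE since the condition applies to individual rows

Corrected query:
SELECT id, title, rating FROM movies WHERE rating > 6.9

Result:
id | title | rating
---+-------+-------
2  | Coco  | 9.5   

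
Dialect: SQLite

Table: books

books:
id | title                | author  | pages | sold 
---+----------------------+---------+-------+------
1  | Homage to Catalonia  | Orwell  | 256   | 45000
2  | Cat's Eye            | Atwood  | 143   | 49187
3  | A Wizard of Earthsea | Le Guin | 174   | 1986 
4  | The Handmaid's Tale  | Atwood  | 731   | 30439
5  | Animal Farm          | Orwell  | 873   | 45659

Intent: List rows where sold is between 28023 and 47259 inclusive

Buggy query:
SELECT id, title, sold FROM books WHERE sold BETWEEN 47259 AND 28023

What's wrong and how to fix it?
Bug: The bounds are reversed; BETWEEN a AND b requires a <= b to match anything

Fix: Write BETWEEN 28023 AND 47259

Corrected query:
SELECT id, title, sold FROM books WHERE sold BETWEEN 28023 AND 47259

Result:
id | title               | sold 
---+---------------------+------
1  | Homage to Catalonia | 45000
4  | The Handmaid's Tale | 30439
5  | Animal Farm         | 45659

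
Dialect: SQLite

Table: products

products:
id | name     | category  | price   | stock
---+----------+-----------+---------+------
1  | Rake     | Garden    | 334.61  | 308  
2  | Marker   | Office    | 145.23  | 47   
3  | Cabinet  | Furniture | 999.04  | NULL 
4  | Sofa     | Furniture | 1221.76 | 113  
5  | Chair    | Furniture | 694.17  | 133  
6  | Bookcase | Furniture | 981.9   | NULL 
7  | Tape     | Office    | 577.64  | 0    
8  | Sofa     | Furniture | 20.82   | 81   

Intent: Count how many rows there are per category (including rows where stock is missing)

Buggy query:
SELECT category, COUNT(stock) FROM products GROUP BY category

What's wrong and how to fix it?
Bug: COUNT(column) counts non-NULL values only; rows with NULL stock aren't counted

Fix: Replace COUNT(stock) with COUNT(*)

Corrected query:
SELECT category, COUNT(*) FROM products GROUP BY category

Result:
category  | COUNT(*)
----------+---------
Furniture | 5       
Garden    | 1       
Office    | 2       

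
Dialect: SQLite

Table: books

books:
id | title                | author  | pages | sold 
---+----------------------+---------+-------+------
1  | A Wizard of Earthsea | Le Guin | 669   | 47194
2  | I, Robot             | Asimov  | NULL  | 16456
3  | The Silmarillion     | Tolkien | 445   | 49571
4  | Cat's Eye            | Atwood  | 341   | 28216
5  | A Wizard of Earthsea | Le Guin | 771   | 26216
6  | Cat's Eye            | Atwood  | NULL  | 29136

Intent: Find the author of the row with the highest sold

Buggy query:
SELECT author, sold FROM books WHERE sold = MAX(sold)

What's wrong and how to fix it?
Bug: MAX(sold) is an aggregate and cannot be used directly in WHERE

Fix: Wrap MAX in a scalar subquery so WHERE compares against a single value

Corrected query:
SELECT author, sold FROM books WHERE sold = (SELECT MAX(sold) FROM books)

Result:
author  | sold 
--------+------
Tolkien | 49571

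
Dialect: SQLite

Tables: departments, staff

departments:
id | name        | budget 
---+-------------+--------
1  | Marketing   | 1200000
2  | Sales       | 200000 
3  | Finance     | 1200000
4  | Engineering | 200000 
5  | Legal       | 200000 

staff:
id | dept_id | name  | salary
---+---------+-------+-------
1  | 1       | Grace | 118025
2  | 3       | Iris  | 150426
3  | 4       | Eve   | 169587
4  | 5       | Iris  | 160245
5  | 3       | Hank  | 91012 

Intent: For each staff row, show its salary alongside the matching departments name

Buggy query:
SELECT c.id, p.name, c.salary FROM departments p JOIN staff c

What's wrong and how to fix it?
Bug: JOIN with no ON clause produces a cartesian product; every staff row pairs with every departments row

Fix: Add ON c.dept_id = p.id to the JOIN

Corrected query:
SELECT c.id, p.name, c.salary FROM departments p JOIN staff c ON c.dept_id = p.id

Result:
id | name        | salary
---+-------------+-------
1  | Marketing   | 118025
2  | Finance     | 150426
3  | Engineering | 169587
4  | Legal       | 160245
5  | Finance     | 91012 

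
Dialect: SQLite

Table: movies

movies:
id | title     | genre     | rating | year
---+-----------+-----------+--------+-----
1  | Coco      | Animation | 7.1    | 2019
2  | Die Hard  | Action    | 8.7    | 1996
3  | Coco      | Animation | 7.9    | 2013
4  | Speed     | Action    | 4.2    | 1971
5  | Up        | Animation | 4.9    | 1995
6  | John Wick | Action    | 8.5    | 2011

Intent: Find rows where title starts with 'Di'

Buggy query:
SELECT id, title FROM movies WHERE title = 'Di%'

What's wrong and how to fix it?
Bug: Wildcards only work with LIKE; '=' treats '%' as a literal character

Fix: Replace '=' with LIKE so 'Di%' is treated as a pattern

Corrected query:
SELECT id, title FROM movies WHERE title LIKE 'Di%'

Result:
id | title   
---+---------
2  | Die Hard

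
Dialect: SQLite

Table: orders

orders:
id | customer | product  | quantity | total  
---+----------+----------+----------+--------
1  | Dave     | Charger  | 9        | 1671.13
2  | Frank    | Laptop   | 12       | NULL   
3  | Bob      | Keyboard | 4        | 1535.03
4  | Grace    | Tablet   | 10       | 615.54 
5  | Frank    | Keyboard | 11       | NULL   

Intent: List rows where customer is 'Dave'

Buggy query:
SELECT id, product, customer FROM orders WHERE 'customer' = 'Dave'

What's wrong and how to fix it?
Bug: Single quotes denote string literals in SQL; the column name is being compared as a constant string

Fix: Remove the quotes around the column name (or use double quotes for an identifier)

Corrected query:
SELECT id, product, customer FROM orders WHERE customer = 'Dave'

Result:
id | product | customer
---+---------+---------
1  | Charger | Dave    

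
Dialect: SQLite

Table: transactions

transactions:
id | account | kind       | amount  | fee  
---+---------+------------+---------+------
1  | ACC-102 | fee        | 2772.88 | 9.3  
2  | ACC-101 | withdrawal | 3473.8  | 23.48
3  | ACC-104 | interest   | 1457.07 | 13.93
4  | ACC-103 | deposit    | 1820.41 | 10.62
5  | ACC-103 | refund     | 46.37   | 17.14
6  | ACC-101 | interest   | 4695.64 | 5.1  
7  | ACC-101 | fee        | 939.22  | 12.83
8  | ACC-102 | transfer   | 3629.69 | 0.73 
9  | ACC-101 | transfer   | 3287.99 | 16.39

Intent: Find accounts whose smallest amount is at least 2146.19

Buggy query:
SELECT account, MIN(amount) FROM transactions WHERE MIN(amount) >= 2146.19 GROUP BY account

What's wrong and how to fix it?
Bug: MIN() in WHERE is a misuse of aggregate

Fix: Replace WHERE with HAVING after the GROUP BY

Corrected query:
SELECT account, MIN(amount) FROM transactions GROUP BY account HAVING MIN(amount) >= 2146.19

Result:
account | MIN(amount)
--------+------------
ACC-102 | 2772.88    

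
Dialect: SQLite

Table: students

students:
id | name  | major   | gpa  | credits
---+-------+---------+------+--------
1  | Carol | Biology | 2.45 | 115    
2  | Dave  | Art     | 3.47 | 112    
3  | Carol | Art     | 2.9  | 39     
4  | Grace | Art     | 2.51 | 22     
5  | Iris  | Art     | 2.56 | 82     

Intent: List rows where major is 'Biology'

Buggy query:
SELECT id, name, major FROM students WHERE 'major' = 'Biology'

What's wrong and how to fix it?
Bug: 'major' in single quotes is a string literal, not the column; the comparison is literal-vs-literal and never true

Fix: Remove the quotes around the column name (or use double quotes for an identifier)

Corrected query:
SELECT id, name, major FROM students WHERE major = 'Biology'

Result:
id | name  | major  
---+-------+--------
1  | Carol | Biology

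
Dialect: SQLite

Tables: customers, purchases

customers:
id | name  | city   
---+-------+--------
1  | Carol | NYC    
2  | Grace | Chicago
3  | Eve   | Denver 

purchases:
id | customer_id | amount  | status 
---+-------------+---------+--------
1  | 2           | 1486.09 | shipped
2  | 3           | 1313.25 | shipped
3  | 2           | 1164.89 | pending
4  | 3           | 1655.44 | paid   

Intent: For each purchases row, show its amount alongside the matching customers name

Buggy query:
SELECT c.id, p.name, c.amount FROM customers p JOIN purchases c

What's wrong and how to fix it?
Bug: JOIN with no ON clause produces a cartesian product; every purchases row pairs with every customers row

Fix: Add ON c.customer_id = p.id to the JOIN

Corrected query:
SELECT c.id, p.name, c.amount FROM customers p JOIN purchases c ON c.customer_id = p.id

Result:
id | name  | amount 
---+-------+--------
1  | Grace | 1486.09
2  | Eve   | 1313.25
3  | Grace | 1164.89
4  | Eve   | 1655.44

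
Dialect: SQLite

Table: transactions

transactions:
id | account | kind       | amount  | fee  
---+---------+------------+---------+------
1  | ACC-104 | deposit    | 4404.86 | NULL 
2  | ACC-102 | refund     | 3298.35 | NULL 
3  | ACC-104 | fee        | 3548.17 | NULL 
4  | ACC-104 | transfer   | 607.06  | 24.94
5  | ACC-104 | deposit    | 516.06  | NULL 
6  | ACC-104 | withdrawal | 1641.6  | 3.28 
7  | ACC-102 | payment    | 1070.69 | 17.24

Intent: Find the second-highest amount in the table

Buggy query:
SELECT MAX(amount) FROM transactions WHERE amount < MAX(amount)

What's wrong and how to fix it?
Bug: The inner MAX is an aggregate inside WHERE, which is not allowed

Fix: Put the inner MAX in a scalar subquery

Corrected query:
SELECT MAX(amount) FROM transactions WHERE amount < (SELECT MAX(amount) FROM transactions)

Result:
MAX(amount)
-----------
3548.17    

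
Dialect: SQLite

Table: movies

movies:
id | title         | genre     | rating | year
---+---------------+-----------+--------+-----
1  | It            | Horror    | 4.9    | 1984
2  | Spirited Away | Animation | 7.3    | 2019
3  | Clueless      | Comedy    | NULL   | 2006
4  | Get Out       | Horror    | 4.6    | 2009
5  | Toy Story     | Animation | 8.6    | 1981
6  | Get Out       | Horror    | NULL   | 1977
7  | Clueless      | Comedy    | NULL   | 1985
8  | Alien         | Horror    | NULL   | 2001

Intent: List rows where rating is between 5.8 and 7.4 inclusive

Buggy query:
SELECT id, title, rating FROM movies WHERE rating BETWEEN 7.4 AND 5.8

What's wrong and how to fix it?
Bug: BETWEEN expects the lower bound first; with 7.4 AND 5.8 the range is empty

Fix: Write BETWEEN 5.8 AND 7.4

Corrected query:
SELECT id, title, rating FROM movies WHERE rating BETWEEN 5.8 AND 7.4

Result:
id | title         | rating
---+---------------+-------
2  | Spirited Away | 7.3   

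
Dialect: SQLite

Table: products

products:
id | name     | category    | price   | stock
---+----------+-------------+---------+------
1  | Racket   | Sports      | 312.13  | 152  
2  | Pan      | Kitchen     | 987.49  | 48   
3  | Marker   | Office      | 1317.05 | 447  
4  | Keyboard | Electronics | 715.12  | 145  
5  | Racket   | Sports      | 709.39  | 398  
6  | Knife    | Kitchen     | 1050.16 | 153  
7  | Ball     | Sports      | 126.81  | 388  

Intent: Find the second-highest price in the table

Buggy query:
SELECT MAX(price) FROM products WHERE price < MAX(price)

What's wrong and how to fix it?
Bug: The inner MAX is an aggregate inside WHERE, which is not allowed

Fix: Compute the overall MAX in a subquery, then take MAX of rows below it

Corrected query:
SELECT MAX(price) FROM products WHERE price < (SELECT MAX(price) FROM products)

Result:
MAX(price)
----------
1050.16   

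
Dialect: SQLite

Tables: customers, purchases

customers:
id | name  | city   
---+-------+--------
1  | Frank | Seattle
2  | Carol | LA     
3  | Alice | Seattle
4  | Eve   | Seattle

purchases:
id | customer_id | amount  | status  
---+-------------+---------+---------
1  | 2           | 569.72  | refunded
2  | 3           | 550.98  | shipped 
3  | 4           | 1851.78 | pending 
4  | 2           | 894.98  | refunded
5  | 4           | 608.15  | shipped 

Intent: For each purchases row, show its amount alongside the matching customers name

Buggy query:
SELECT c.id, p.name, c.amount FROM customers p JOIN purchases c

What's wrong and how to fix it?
Bug: JOIN with no ON clause produces a cartesian product; every purchases row pairs with every customers row

Fix: Add ON c.customer_id = p.id to the JOIN

Corrected query:
SELECT c.id, p.name, c.amount FROM customers p JOIN purchases c ON c.customer_id = p.id

Result:
id | name  | amount 
---+-------+--------
1  | Carol | 569.72 
2  | Alice | 550.98 
3  | Eve   | 1851.78
4  | Carol | 894.98 
5  | Eve   | 608.15 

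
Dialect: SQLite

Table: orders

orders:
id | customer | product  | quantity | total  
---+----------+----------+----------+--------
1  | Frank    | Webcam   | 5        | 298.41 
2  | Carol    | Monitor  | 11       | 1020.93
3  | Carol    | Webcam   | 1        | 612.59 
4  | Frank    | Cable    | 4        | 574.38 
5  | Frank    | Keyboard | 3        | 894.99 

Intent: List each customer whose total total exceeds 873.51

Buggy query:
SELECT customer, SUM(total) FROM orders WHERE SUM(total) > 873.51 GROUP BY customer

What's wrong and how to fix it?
Bug: Aggregate functions cannot appear in a WHERE clause

Fix: Use HAVING (which filters groups after aggregation) instead of WHERE

Corrected query:
SELECT customer, SUM(total) FROM orders GROUP BY customer HAVING SUM(total) > 873.51

Result:
customer | SUM(total)
---------+-----------
Carol    | 1633.52   
Frank    | 1767.78   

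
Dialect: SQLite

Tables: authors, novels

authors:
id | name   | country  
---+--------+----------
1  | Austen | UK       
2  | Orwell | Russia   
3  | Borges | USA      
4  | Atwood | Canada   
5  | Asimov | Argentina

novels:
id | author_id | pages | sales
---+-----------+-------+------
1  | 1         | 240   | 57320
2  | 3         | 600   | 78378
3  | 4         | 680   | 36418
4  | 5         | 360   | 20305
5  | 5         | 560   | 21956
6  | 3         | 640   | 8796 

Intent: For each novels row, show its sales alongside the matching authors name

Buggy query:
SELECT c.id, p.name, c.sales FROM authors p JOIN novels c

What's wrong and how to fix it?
Bug: Missing join condition: each novels row is matched to all authors rows instead of just its own

Fix: Specify the join condition linking the foreign key to the parent id

Corrected query:
SELECT c.id, p.name, c.sales FROM authors p JOIN novels c ON c.author_id = p.id

Result:
id | name   | sales
---+--------+------
1  | Austen | 57320
2  | Borges | 78378
3  | Atwood | 36418
4  | Asimov | 20305
5  | Asimov | 21956
6  | Borges | 8796 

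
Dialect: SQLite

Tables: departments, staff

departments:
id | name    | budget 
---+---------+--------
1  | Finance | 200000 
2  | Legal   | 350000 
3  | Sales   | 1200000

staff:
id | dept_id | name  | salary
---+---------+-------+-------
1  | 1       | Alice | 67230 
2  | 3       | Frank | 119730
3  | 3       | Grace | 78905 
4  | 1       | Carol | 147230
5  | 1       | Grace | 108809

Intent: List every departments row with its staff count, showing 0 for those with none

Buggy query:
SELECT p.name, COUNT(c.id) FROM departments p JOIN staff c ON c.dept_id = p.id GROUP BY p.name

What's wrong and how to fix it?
Bug: INNER JOIN drops departments rows that have no matching staff rows

Fix: Switch to LEFT JOIN to retain unmatched parent rows

Corrected query:
SELECT p.name, COUNT(c.id) FROM departments p LEFT JOIN staff c ON c.dept_id = p.id GROUP BY p.name

Result:
name    | COUNT(c.id)
--------+------------
Finance | 3          
Legal   | 0          
Sales   | 2          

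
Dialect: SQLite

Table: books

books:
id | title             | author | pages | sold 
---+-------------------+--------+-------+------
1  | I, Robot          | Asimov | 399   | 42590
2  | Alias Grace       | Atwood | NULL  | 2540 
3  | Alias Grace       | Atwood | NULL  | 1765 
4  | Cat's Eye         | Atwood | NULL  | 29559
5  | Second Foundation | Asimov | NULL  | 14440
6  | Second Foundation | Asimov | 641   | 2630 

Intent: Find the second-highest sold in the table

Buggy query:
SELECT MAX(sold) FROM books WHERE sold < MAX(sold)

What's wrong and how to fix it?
Bug: MAX(sold) on the right of the comparison is an aggregate-in-WHERE error

Fix: Compute the overall MAX in a subquery, then take MAX of rows below it

Corrected query:
SELECT MAX(sold) FROM books WHERE sold < (SELECT MAX(sold) FROM books)

Result:
MAX(sold)
---------
29559    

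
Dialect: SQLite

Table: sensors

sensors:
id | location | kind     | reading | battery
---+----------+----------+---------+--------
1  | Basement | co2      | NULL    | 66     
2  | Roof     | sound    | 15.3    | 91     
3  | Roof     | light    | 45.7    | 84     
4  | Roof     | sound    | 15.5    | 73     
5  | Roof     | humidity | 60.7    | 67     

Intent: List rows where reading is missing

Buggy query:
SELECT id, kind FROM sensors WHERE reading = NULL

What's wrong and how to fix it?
Bug: '= NULL' is always unknown in SQL three-valued logic, so no rows match

Fix: Use IS NULL to test for NULL

Corrected query:
SELECT id, kind FROM sensors WHERE reading IS NULL

Result:
id | kind
---+-----
1  | co2 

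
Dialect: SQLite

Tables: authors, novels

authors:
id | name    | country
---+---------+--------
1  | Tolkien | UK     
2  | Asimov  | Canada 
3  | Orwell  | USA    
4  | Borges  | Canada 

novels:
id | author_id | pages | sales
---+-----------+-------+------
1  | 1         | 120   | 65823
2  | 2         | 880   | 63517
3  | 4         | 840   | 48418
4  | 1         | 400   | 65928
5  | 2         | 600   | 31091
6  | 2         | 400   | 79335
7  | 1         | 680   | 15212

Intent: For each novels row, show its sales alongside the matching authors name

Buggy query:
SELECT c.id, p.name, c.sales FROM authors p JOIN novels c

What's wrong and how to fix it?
Bug: Missing join condition: each novels row is matched to all authors rows instead of just its own

Fix: Specify the join condition linking the foreign key to the parent id

Corrected query:
SELECT c.id, p.name, c.sales FROM authors p JOIN novels c ON c.author_id = p.id

Result:
id | name    | sales
---+---------+------
1  | Tolkien | 65823
2  | Asimov  | 63517
3  | Borges  | 48418
4  | Tolkien | 65928
5  | Asimov  | 31091
6  | Asimov  | 79335
7  | Tolkien | 15212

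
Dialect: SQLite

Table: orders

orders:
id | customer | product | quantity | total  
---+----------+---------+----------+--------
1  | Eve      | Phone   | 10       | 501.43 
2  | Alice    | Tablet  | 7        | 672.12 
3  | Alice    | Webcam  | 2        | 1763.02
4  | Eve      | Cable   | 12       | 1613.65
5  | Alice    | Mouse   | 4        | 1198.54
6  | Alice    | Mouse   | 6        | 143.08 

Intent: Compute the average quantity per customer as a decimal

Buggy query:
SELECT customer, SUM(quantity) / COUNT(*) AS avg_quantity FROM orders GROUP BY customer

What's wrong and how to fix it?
Bug: SUM(quantity) and COUNT(*) are both integers; the division truncates the fractional part

Fix: Multiply by 1.0 (or CAST to REAL) to force floating-point division

Corrected query:
SELECT customer, SUM(quantity) * 1.0 / COUNT(*) AS avg_quantity FROM orders GROUP BY customer

Result:
customer | avg_quantity
---------+-------------
Alice    | 4.75        
Eve      | 11          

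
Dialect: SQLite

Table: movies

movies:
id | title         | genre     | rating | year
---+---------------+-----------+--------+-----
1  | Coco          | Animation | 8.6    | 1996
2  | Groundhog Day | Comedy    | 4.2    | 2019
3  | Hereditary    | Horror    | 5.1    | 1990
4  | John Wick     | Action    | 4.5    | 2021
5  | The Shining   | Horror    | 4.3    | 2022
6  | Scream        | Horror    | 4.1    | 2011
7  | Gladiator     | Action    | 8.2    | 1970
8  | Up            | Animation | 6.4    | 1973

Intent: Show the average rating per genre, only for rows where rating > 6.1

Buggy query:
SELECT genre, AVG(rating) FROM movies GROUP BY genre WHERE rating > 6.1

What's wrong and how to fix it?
Bug: Row-level WHERE must come before GROUP BY in the clause order

Fix: Place WHERE between FROM and GROUP BY

Corrected query:
SELECT genre, AVG(rating) FROM movies WHERE rating > 6.1 GROUP BY genre

Result:
genre     | AVG(rating)
----------+------------
Action    | 8.2        
Animation | 7.5        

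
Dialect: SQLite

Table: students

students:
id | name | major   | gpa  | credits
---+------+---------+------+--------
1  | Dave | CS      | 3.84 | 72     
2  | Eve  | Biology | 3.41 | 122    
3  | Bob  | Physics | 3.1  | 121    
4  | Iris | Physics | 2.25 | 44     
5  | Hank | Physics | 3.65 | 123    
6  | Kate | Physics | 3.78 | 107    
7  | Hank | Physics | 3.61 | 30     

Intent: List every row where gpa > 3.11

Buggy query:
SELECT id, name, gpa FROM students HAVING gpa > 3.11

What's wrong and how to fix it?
Bug: This is a non-aggregate query (no GROUP BY, no aggregates), so in SQLite the HAVING clause is invalid here; a row-level condition belongs in WHERE

Fix: Replace HAVING with WHERE since the condition applies to individual rows

Corrected query:
SELECT id, name, gpa FROM students WHERE gpa > 3.11

Result:
id | name | gpa 
---+------+-----
1  | Dave | 3.84
2  | Eve  | 3.41
5  | Hank | 3.65
6  | Kate | 3.78
7  | Hank | 3.61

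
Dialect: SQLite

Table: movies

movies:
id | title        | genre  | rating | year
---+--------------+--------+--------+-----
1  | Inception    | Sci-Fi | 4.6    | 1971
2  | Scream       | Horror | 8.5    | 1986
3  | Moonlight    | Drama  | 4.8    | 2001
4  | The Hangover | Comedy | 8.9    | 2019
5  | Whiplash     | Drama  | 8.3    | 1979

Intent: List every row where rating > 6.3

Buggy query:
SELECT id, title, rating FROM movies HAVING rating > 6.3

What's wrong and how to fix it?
Bug: HAVING filters the output of aggregation, but this query has no GROUP BY and no aggregate functions, so SQLite rejects it (HAVING clause on a non-aggregate query); the condition here is per row

Fix: Use WHERE for row-level filtering

Corrected query:
SELECT id, title, rating FROM movies WHERE rating > 6.3

Result:
id | title        | rating
---+--------------+-------
2  | Scream       | 8.5   
4  | The Hangover | 8.9   
5  | Whiplash     | 8.3   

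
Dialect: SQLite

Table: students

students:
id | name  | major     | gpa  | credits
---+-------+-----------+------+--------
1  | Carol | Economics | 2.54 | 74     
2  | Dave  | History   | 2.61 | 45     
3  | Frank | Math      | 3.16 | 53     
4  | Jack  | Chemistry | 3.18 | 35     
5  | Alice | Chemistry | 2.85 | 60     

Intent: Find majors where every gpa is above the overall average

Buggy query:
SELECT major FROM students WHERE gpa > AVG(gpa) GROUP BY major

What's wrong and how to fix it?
Bug: WHERE evaluates per row before aggregation, so AVG() is unavailable

Fix: Use a subquery for AVG and a HAVING MIN(...) filter so the condition holds for every row in the group

Corrected query:
SELECT major FROM students GROUP BY major HAVING MIN(gpa) > (SELECT AVG(gpa) FROM students)

Result:
major
-----
Math 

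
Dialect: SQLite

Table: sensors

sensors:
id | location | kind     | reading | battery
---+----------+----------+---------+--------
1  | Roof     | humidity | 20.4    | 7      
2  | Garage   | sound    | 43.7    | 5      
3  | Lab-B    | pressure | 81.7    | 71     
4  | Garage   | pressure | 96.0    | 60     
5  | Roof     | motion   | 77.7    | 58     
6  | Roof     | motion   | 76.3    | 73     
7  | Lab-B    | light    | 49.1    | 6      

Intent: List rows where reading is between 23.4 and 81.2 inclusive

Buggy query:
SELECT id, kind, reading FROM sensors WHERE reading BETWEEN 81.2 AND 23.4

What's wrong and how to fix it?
Bug: The bounds are reversed; BETWEEN a AND b requires a <= b to match anything

Fix: Swap the bounds so the smaller value comes first

Corrected query:
SELECT id, kind, reading FROM sensors WHERE reading BETWEEN 23.4 AND 81.2

Result:
id | kind   | reading
---+--------+--------
2  | sound  | 43.7   
5  | motion | 77.7   
6  | motion | 76.3   
7  | light  | 49.1   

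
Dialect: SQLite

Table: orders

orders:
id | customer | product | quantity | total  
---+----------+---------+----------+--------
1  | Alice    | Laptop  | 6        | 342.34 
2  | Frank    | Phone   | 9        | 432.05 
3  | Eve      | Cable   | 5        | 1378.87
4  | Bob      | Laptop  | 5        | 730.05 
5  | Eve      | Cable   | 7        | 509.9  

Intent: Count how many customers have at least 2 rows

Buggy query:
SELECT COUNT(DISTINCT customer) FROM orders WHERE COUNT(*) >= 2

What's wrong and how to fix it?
Bug: COUNT(*) cannot appear in WHERE; the per-group count doesn't exist yet

Fix: Group first with HAVING COUNT(*) >= 2, then COUNT the resulting groups

Corrected query:
SELECT COUNT(*) FROM (SELECT customer FROM orders GROUP BY customer HAVING COUNT(*) >= 2)

Result:
COUNT(*)
--------
1       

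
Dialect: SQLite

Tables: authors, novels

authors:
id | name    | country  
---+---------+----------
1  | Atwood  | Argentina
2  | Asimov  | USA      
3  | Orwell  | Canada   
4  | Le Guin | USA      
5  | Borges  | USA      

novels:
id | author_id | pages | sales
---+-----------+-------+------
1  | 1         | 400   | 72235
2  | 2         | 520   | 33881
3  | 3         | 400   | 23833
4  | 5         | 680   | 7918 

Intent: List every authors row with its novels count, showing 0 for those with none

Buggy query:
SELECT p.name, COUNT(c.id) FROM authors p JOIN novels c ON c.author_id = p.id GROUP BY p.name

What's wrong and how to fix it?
Bug: An inner join excludes parents with zero children

Fix: Switch to LEFT JOIN to retain unmatched parent rows

Corrected query:
SELECT p.name, COUNT(c.id) FROM authors p LEFT JOIN novels c ON c.author_id = p.id GROUP BY p.name

Result:
name    | COUNT(c.id)
--------+------------
Asimov  | 1          
Atwood  | 1          
Borges  | 1          
Le Guin | 0          
Orwell  | 1          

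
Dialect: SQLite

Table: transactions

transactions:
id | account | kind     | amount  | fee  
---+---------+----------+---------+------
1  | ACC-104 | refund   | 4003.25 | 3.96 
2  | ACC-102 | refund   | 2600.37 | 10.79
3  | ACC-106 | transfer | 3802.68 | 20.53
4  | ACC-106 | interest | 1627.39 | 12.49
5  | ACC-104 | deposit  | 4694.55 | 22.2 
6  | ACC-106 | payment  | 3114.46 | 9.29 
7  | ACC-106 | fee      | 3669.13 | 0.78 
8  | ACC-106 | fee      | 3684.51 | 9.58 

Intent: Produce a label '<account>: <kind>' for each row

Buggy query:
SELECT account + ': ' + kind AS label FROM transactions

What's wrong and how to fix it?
Bug: '+' is numeric addition; on text columns SQLite converts them to 0 instead of concatenating

Fix: Replace + with || to concatenate text

Corrected query:
SELECT account || ': ' || kind AS label FROM transactions

Result:
label            
-----------------
ACC-104: refund  
ACC-102: refund  
ACC-106: transfer
ACC-106: interest
ACC-104: deposit 
ACC-106: payment 
ACC-106: fee     
ACC-106: fee     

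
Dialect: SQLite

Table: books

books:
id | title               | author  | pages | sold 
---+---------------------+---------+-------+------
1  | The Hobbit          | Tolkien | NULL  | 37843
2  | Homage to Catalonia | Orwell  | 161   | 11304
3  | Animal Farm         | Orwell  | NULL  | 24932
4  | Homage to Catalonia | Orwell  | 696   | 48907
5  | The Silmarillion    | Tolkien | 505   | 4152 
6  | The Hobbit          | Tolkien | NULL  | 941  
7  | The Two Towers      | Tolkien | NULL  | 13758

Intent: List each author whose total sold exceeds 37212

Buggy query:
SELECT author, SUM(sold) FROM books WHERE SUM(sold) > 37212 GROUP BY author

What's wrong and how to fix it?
Bug: WHERE runs before GROUP BY, so aggregates aren't available there

Fix: Move the aggregate condition to a HAVING clause

Corrected query:
SELECT author, SUM(sold) FROM books GROUP BY author HAVING SUM(sold) > 37212

Result:
author  | SUM(sold)
--------+----------
Orwell  | 85143    
Tolkien | 56694    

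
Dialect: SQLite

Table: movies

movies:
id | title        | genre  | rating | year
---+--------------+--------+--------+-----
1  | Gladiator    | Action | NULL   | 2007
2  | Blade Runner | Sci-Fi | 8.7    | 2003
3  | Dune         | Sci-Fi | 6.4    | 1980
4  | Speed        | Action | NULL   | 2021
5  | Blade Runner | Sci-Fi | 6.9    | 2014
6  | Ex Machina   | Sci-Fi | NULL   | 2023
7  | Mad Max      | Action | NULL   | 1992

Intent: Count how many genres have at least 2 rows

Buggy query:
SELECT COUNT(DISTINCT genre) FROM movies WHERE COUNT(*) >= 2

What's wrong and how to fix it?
Bug: WHERE filters individual rows, not groups, so a group-level COUNT is invalid there

Fix: Use a subquery that GROUPs and filters with HAVING, then count its rows

Corrected query:
SELECT COUNT(*) FROM (SELECT genre FROM movies GROUP BY genre HAVING COUNT(*) >= 2)

Result:
COUNT(*)
--------
2       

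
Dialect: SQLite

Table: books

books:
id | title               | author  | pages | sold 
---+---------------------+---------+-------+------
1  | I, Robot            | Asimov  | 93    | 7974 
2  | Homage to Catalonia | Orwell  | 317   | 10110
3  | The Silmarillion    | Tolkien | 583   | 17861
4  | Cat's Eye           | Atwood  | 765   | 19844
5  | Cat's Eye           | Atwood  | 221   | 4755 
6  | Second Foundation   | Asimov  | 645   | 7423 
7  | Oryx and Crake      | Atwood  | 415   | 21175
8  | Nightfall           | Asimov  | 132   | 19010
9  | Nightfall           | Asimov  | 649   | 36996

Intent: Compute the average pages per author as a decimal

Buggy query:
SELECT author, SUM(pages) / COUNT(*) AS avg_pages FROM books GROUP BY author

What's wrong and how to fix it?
Bug: Both operands are integers, so '/' performs integer division and truncates

Fix: Multiply by 1.0 (or CAST to REAL) to force floating-point division

Corrected query:
SELECT author, SUM(pages) * 1.0 / COUNT(*) AS avg_pages FROM books GROUP BY author

Result:
author  | avg_pages
--------+----------
Asimov  | 379.75   
Atwood  | 467      
Orwell  | 317      
Tolkien | 583      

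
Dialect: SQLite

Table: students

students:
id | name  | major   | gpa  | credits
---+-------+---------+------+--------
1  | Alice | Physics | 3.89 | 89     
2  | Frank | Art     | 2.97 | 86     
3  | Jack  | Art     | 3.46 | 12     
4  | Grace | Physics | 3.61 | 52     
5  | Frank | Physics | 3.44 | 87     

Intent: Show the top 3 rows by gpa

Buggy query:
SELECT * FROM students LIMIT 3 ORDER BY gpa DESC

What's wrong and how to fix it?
Bug: LIMIT must come after ORDER BY

Fix: Swap the clauses: ORDER BY first, then LIMIT

Corrected query:
SELECT * FROM students ORDER BY gpa DESC LIMIT 3

Result:
id | name  | major   | gpa  | credits
---+-------+---------+------+--------
1  | Alice | Physics | 3.89 | 89     
4  | Grace | Physics | 3.61 | 52     
3  | Jack  | Art     | 3.46 | 12     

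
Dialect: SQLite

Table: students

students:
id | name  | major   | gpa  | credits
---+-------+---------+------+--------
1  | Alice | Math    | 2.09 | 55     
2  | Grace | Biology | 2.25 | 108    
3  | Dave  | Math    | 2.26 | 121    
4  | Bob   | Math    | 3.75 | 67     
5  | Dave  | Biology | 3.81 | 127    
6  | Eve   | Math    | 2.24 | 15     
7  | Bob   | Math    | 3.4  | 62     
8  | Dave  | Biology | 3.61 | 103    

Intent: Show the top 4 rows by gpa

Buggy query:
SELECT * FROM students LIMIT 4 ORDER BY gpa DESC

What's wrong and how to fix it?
Bug: LIMIT must come after ORDER BY

Fix: Sort with ORDER BY, then apply LIMIT

Corrected query:
SELECT * FROM students ORDER BY gpa DESC LIMIT 4

Result:
id | name | major   | gpa  | credits
---+------+---------+------+--------
5  | Dave | Biology | 3.81 | 127    
4  | Bob  | Math    | 3.75 | 67     
8  | Dave | Biology | 3.61 | 103    
7  | Bob  | Math    | 3.4  | 62     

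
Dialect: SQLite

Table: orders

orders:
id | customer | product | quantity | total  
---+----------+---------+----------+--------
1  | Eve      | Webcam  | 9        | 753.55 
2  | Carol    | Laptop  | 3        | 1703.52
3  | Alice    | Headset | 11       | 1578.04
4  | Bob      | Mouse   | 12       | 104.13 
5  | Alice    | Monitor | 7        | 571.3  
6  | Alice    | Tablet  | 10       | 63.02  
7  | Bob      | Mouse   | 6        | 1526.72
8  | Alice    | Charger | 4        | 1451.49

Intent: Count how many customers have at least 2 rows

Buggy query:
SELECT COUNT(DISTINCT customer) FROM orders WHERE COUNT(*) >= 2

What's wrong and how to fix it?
Bug: WHERE filters individual rows, not groups, so a group-level COUNT is invalid there

Fix: Use a subquery that GROUPs and filters with HAVING, then count its rows

Corrected query:
SELECT COUNT(*) FROM (SELECT customer FROM orders GROUP BY customer HAVING COUNT(*) >= 2)

Result:
COUNT(*)
--------
2       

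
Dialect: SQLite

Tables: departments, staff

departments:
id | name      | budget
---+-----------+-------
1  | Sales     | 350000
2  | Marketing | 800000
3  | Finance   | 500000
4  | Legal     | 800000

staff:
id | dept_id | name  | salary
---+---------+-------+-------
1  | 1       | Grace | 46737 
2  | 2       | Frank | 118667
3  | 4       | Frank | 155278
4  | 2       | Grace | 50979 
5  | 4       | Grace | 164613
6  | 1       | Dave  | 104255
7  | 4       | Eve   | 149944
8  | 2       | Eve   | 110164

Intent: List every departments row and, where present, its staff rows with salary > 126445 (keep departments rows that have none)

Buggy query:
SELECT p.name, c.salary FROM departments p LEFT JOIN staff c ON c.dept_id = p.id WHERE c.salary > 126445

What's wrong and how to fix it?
Bug: A WHERE condition on the right-hand table after LEFT JOIN drops unmatched parents

Fix: Move the right-table condition into the ON clause so unmatched parents are kept

Corrected query:
SELECT p.name, c.salary FROM departments p LEFT JOIN staff c ON c.dept_id = p.id AND c.salary > 126445

Result:
name      | salary
----------+-------
Sales     | NULL  
Marketing | NULL  
Finance   | NULL  
Legal     | 149944
Legal     | 155278
Legal     | 164613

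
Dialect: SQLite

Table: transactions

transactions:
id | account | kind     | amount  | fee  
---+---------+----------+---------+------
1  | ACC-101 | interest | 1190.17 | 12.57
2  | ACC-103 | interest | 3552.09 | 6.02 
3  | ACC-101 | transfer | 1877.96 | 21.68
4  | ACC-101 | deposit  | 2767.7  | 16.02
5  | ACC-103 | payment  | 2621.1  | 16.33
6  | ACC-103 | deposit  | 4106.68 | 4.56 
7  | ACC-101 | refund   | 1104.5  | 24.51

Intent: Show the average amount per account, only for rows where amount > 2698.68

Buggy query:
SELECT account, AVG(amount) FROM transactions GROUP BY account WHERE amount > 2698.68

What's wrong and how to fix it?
Bug: Row-level WHERE must come before GROUP BY in the clause order

Fix: Place WHERE between FROM and GROUP BY

Corrected query:
SELECT account, AVG(amount) FROM transactions WHERE amount > 2698.68 GROUP BY account

Result:
account | AVG(amount)
--------+------------
ACC-101 | 2767.7     
ACC-103 | 3829.385   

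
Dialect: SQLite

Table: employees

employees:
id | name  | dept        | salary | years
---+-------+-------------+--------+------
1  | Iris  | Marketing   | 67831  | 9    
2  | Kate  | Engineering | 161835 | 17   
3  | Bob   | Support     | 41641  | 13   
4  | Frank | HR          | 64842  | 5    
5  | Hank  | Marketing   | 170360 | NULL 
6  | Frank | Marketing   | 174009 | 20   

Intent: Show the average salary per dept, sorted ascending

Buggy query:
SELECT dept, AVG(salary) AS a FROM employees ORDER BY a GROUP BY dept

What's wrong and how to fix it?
Bug: GROUP BY must precede ORDER BY

Fix: Reorder: SELECT … FROM … GROUP BY … ORDER BY …

Corrected query:
SELECT dept, AVG(salary) AS a FROM employees GROUP BY dept ORDER BY a

Result:
dept        | a     
------------+-------
Support     | 41641 
HR          | 64842 
Marketing   | 137400
Engineering | 161835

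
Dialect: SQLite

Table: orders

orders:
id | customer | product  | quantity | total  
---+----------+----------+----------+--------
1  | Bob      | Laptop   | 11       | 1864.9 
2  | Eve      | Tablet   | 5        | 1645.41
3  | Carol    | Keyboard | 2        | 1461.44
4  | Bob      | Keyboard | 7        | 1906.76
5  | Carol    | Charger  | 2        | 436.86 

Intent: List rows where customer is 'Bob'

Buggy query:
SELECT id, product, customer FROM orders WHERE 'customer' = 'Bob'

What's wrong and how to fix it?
Bug: 'customer' in single quotes is a string literal, not the column; the comparison is literal-vs-literal and never true

Fix: Reference the column as customer without single quotes

Corrected query:
SELECT id, product, customer FROM orders WHERE customer = 'Bob'

Result:
id | product  | customer
---+----------+---------
1  | Laptop   | Bob     
4  | Keyboard | Bob     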